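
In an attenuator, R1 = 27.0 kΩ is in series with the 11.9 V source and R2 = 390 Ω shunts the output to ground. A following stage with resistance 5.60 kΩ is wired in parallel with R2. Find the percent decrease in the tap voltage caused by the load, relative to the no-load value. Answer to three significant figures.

The divider's output (Thévenin) resistance is R1‖R2 = 384.4 Ω.
Fractional drop under load = R_th/(R_th + R_L) = 384.4 / (384.4 + 5600) = 0.06424.
So the output falls by 6.42 %.

6.42 %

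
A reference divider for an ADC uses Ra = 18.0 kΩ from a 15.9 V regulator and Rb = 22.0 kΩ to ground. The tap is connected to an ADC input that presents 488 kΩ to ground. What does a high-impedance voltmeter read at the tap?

V_out ≈ 8.57 V

The load sits in parallel with Rb: Rb‖R_L = (22.0 × 488) / (22.0 + 488) = 21.05 kΩ.
V_out = 15.9 × 21.05 / (18.0 + 21.05) = 15.9 × 21.05/39.05 = 8.57 V.
(Unloaded it would have been 8.74 V.)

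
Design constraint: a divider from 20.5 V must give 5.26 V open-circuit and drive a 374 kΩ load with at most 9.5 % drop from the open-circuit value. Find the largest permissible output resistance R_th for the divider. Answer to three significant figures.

Loading drop = R_th/(R_th + R_L) ≤ 0.0950, so R_th ≤ R_L · ε/(1−ε) = 374 kΩ × 0.0950/0.9050 = 39.3 kΩ.

R_th ≤ 39.3 kΩ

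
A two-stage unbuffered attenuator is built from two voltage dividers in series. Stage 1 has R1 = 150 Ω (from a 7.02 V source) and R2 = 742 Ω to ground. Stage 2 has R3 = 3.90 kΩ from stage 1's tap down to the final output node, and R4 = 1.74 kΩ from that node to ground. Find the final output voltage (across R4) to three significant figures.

V_out ≈ 1.76 V

Stage 2 presents R3+R4 = 5640 Ω as a load on stage 1's tap.
Stage 1's lower leg becomes R2‖(R3+R4) = 655.7 Ω, so V_mid = 7.02 × 655.7/805.7 = 5.713 V.
Stage 2 is itself unloaded: V_out = V_mid × R4/(R3+R4) = 5.713 × 1740/5640 = 1.76 V.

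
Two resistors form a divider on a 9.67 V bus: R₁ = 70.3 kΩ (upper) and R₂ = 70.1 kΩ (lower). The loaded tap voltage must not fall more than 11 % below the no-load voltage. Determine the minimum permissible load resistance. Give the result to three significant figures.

R_L(min) ≈ 284 kΩ

Output resistance R_th = R₁‖R₂ = (70.3 × 70.1)/140.4 = 35.10 kΩ.
The fractional drop is R_th/(R_th + R_L); requiring this ≤ 0.110 gives R_L ≥ R_th(1/0.110 − 1) = 35.10 × 8.091 = 284 kΩ.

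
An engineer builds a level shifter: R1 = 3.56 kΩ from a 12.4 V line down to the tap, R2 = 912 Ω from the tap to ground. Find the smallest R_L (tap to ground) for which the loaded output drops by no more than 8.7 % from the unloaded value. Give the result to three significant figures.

R_L(min) ≈ 7.62 kΩ

Output resistance R_th = R1‖R2 = (3560 × 912)/4472 = 726.0 Ω.
The fractional drop is R_th/(R_th + R_L); requiring this ≤ 0.0870 gives R_L ≥ R_th(1/0.0870 − 1) = 726.0 × 10.49 = 7.62 kΩ.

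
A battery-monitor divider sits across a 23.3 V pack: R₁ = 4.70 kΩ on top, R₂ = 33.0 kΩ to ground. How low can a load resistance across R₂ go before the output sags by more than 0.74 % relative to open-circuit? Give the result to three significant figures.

R_L(min) ≈ 552 kΩ

Output resistance R_th = R₁‖R₂ = (4.70 × 33.0)/37.70 = 4.114 kΩ.
The fractional drop is R_th/(R_th + R_L); requiring this ≤ 0.00740 gives R_L ≥ R_th(1/0.00740 − 1) = 4.114 × 134.1 = 552 kΩ.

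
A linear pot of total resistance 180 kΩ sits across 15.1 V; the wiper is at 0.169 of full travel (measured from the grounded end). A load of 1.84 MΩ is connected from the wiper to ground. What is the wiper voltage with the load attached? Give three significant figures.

V ≈ 2.52 V

The wiper splits the pot into (1−α)R = 149.6 kΩ above and αR = 30.42 kΩ below.
Lower section ‖ load = 29.93 kΩ.
V_wiper = 15.1 × 29.93/(149.6 + 29.93) = 2.52 V.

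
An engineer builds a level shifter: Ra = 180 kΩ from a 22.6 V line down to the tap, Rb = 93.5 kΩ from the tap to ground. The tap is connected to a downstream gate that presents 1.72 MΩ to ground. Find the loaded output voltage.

The load sits in parallel with Rb: Rb‖R_L = (93.5 × 1720) / (93.5 + 1720) = 88.68 kΩ.
V_out = 22.6 × 88.68 / (180 + 88.68) = 22.6 × 88.68/268.7 = 7.46 V.
(Unloaded it would have been 7.73 V.)

V_out ≈ 7.46 V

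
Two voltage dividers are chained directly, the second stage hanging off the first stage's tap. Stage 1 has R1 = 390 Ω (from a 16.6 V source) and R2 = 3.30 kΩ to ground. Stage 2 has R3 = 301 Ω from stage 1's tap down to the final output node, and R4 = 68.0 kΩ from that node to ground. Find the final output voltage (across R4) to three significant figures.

Stage 2 presents R3+R4 = 68300 Ω as a load on stage 1's tap.
Stage 1's lower leg becomes R2‖(R3+R4) = 3148 Ω, so V_mid = 16.6 × 3148/3538 = 14.77 V.
Stage 2 is itself unloaded: V_out = V_mid × R4/(R3+R4) = 14.77 × 68000/68300 = 14.7 V.

V_out ≈ 14.7 V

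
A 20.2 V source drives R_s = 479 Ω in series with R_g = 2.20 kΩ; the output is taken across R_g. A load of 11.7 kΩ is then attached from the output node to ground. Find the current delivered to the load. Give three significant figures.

R_g‖R_L = 1852 Ω; V_out = 20.2 × 1852/2331 = 16.05 V.
I_L = V_out / R_L = 16.05 / 11.7 kΩ = 1.37 mA.

I_L ≈ 1.37 mA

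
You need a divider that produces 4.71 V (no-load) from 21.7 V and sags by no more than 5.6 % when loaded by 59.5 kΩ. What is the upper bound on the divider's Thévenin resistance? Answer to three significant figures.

R_th ≤ 3.53 kΩ

Loading drop = R_th/(R_th + R_L) ≤ 0.0560, so R_th ≤ R_L · ε/(1−ε) = 59.5 kΩ × 0.0560/0.9440 = 3.53 kΩ.
(Any R1, R2 with R2/(R1+R2) = 0.217 and R1‖R2 ≤ 3.53 kΩ will meet the spec.)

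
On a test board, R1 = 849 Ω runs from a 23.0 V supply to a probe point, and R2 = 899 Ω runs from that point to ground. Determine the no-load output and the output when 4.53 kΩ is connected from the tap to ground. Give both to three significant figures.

Open-circuit: V = 23.0 × 899/(849 + 899) = 11.8 V.
With the load, R2 becomes R2‖R_L = 750.1 Ω, so V = 23.0 × 750.1/1599 = 10.8 V.

Unloaded: 11.8 V; loaded: 10.8 V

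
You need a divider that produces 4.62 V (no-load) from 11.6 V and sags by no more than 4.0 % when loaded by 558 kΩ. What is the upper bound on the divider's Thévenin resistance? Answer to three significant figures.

R_th ≤ 23.2 kΩ

Loading drop = R_th/(R_th + R_L) ≤ 0.0400, so R_th ≤ R_L · ε/(1−ε) = 558 kΩ × 0.0400/0.9600 = 23.2 kΩ.
(Any R1, R2 with R2/(R1+R2) = 0.398 and R1‖R2 ≤ 23.2 kΩ will meet the spec.)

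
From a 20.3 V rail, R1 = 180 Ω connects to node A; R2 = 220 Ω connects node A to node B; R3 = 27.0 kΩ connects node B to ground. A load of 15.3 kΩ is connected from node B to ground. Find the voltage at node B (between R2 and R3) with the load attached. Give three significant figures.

V ≈ 19.5 V

At node B, R3 is in parallel with the load: R3‖R_L = 9766 Ω.
Below node A the resistance is R2 + (R3‖R_L) = 9986 Ω, so V_A = 20.3 × 9986/10170 = 19.94 V.
Then V_B = V_A × (R3‖R_L)/(R2 + R3‖R_L) = 19.94 × 9766/9986 = 19.5 V.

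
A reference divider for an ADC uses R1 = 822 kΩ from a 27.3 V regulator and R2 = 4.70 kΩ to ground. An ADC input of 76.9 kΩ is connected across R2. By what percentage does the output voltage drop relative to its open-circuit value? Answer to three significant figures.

The divider's output (Thévenin) resistance is R1‖R2 = 4.673 kΩ.
Fractional drop under load = R_th/(R_th + R_L) = 4.673 / (4.673 + 76.9) = 0.05729.
So the output falls by 5.73 %.

5.73 %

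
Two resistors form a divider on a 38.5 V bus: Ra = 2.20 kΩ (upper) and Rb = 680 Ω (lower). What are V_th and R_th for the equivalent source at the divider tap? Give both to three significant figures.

V_th is the open-circuit tap voltage: 38.5 × 680/(2200 + 680) = 9.09 V.
With the supply zeroed, Ra and Rb appear in parallel from the tap: R_th = Ra‖Rb = (2200 × 680)/2880 = 519 Ω.

V_th = 9.09 V, R_th = 519 Ω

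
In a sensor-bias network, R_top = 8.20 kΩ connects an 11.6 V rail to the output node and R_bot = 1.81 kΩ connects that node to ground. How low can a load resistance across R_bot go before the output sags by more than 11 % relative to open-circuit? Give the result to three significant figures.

R_L(min) ≈ 12.0 kΩ

Output resistance R_th = R_top‖R_bot = (8.20 × 1.81)/10.01 = 1.483 kΩ.
The fractional drop is R_th/(R_th + R_L); requiring this ≤ 0.110 gives R_L ≥ R_th(1/0.110 − 1) = 1.483 × 8.091 = 12.0 kΩ.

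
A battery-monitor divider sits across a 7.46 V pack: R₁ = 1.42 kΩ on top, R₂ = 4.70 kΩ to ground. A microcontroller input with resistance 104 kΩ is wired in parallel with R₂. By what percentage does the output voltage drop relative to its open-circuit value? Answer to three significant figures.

1.04 %

The divider's output (Thévenin) resistance is R₁‖R₂ = 1.091 kΩ.
Fractional drop under load = R_th/(R_th + R_L) = 1.091 / (1.091 + 104) = 0.01038.
So the output falls by 1.04 %.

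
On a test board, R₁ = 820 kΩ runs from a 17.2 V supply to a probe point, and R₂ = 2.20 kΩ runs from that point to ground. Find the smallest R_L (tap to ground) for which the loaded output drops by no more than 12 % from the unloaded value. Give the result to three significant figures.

Output resistance R_th = R₁‖R₂ = (820 × 2.20)/822.2 = 2.194 kΩ.
The fractional drop is R_th/(R_th + R_L); requiring this ≤ 0.120 gives R_L ≥ R_th(1/0.120 − 1) = 2.194 × 7.333 = 16.1 kΩ.

R_L(min) ≈ 16.1 kΩ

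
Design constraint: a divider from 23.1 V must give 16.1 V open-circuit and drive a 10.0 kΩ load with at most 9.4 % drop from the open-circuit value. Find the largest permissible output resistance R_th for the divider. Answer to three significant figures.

R_th ≤ 1.04 kΩ

Loading drop = R_th/(R_th + R_L) ≤ 0.0940, so R_th ≤ R_L · ε/(1−ε) = 10.0 kΩ × 0.0940/0.9060 = 1.04 kΩ.
(Any R1, R2 with R2/(R1+R2) = 0.697 and R1‖R2 ≤ 1.04 kΩ will meet the spec.)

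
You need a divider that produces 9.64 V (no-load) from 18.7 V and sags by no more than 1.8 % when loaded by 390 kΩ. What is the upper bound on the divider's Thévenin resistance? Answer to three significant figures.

Loading drop = R_th/(R_th + R_L) ≤ 0.0180, so R_th ≤ R_L · ε/(1−ε) = 390 kΩ × 0.0180/0.9820 = 7.15 kΩ.

R_th ≤ 7.15 kΩ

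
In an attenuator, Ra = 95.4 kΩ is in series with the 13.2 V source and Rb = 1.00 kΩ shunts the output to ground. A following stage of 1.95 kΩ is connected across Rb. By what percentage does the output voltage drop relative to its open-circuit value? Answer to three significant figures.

Unloaded V = 13.2 × 1.00/96.40 = 0.1369 V.
Loaded: Rb‖R_L = 0.6610 kΩ, giving V = 13.2 × 0.6610/96.06 = 0.09083 V.
Drop = (0.1369 − 0.09083) / 0.1369 = 33.7 %.

33.7 %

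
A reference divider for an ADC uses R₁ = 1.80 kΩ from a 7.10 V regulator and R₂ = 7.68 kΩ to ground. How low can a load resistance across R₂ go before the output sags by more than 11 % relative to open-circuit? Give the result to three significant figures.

R_L(min) ≈ 11.8 kΩ

Output resistance R_th = R₁‖R₂ = (1.80 × 7.68)/9.480 = 1.458 kΩ.
The fractional drop is R_th/(R_th + R_L); requiring this ≤ 0.110 gives R_L ≥ R_th(1/0.110 − 1) = 1.458 × 8.091 = 11.8 kΩ.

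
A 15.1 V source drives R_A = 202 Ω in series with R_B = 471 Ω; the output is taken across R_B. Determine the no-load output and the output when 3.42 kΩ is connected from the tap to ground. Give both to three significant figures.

Open-circuit: V = 15.1 × 471/(202 + 471) = 10.6 V.
With the load, R_B becomes R_B‖R_L = 414.0 Ω, so V = 15.1 × 414.0/616.0 = 10.1 V.

Unloaded: 10.6 V; loaded: 10.1 V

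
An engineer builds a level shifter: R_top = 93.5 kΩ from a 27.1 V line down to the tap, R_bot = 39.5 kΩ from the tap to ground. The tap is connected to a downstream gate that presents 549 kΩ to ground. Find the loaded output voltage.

V_out ≈ 7.66 V

The load sits in parallel with R_bot: R_bot‖R_L = (39.5 × 549) / (39.5 + 549) = 36.85 kΩ.
V_out = 27.1 × 36.85 / (93.5 + 36.85) = 27.1 × 36.85/130.3 = 7.66 V.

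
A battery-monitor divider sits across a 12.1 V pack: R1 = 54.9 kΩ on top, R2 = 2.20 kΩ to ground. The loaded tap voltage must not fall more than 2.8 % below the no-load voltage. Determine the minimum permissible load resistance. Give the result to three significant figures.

R_L(min) ≈ 73.4 kΩ

Output resistance R_th = R1‖R2 = (54.9 × 2.20)/57.10 = 2.115 kΩ.
The fractional drop is R_th/(R_th + R_L); requiring this ≤ 0.0280 gives R_L ≥ R_th(1/0.0280 − 1) = 2.115 × 34.71 = 73.4 kΩ.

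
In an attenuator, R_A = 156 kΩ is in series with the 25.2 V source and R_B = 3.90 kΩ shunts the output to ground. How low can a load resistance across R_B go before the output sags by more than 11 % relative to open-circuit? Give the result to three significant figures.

Output resistance R_th = R_A‖R_B = (156 × 3.90)/159.9 = 3.805 kΩ.
The fractional drop is R_th/(R_th + R_L); requiring this ≤ 0.110 gives R_L ≥ R_th(1/0.110 − 1) = 3.805 × 8.091 = 30.8 kΩ.

R_L(min) ≈ 30.8 kΩ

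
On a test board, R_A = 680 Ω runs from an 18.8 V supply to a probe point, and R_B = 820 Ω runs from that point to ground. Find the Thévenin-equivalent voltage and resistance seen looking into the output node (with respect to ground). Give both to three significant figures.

V_th is the open-circuit tap voltage: 18.8 × 820/(680 + 820) = 10.3 V.
With the supply zeroed, R_A and R_B appear in parallel from the tap: R_th = R_A‖R_B = (680 × 820)/1500 = 372 Ω.

V_th = 10.3 V, R_th = 372 Ω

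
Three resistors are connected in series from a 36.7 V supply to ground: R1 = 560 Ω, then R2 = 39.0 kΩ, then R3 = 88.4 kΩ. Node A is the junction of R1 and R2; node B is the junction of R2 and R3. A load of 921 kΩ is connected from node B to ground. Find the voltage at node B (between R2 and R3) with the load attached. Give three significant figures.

V ≈ 24.6 V

At node B, R3 is in parallel with the load: R3‖R_L = 80660 Ω.
Below node A the resistance is R2 + (R3‖R_L) = 119700 Ω, so V_A = 36.7 × 119700/120200 = 36.53 V.
Then V_B = V_A × (R3‖R_L)/(R2 + R3‖R_L) = 36.53 × 80660/119700 = 24.6 V.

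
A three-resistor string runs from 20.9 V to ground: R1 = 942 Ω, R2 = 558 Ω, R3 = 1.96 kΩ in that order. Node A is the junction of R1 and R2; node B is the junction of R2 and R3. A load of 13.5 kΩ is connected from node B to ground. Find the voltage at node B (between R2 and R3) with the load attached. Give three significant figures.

V ≈ 11.1 V

At node B, R3 is in parallel with the load: R3‖R_L = 1712 Ω.
Below node A the resistance is R2 + (R3‖R_L) = 2270 Ω, so V_A = 20.9 × 2270/3212 = 14.77 V.
Then V_B = V_A × (R3‖R_L)/(R2 + R3‖R_L) = 14.77 × 1712/2270 = 11.1 V.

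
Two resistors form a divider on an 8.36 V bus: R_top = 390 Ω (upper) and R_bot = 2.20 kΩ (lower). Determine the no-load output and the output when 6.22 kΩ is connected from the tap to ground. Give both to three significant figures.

Open-circuit: V = 8.36 × 2200/(390 + 2200) = 7.10 V.
With the load, R_bot becomes R_bot‖R_L = 1625 Ω, so V = 8.36 × 1625/2015 = 6.74 V.

Unloaded: 7.10 V; loaded: 6.74 V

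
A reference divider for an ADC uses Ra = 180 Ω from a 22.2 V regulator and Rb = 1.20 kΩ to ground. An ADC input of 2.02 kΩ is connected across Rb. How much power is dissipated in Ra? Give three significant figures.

P ≈ 102 mW

Total resistance from the source is Ra + (Rb‖R_L) = 932.8 Ω, so I = 22.2/932.8 Ω = 23.80 mA.
P = I²·Ra = (23.80 mA)² × 180 Ω = 102 mW.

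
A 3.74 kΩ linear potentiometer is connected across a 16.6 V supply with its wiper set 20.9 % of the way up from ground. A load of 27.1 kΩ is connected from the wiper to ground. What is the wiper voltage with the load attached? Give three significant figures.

V ≈ 3.39 V

The wiper splits the pot into (1−α)R = 2958 Ω above and αR = 781.7 Ω below.
Lower section ‖ load = 759.7 Ω.
V_wiper = 16.6 × 759.7/(2958 + 759.7) = 3.39 V.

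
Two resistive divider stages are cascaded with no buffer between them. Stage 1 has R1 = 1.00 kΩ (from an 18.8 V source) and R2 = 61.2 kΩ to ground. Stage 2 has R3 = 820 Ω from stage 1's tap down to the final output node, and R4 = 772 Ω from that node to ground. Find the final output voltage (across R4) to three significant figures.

V_out ≈ 5.54 V

Stage 2 presents R3+R4 = 1592 Ω as a load on stage 1's tap.
Stage 1's lower leg becomes R2‖(R3+R4) = 1552 Ω, so V_mid = 18.8 × 1552/2552 = 11.43 V.
Stage 2 is itself unloaded: V_out = V_mid × R4/(R3+R4) = 11.43 × 772/1592 = 5.54 V.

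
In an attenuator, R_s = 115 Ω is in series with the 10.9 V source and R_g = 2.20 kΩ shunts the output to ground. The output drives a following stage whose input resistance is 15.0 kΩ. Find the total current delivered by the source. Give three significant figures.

R_g‖R_L = 1919 Ω, so the source sees R_s + R_g‖R_L = 2034 Ω.
I = 10.9 V / 2034 Ω = 5.36 mA.

I ≈ 5.36 mA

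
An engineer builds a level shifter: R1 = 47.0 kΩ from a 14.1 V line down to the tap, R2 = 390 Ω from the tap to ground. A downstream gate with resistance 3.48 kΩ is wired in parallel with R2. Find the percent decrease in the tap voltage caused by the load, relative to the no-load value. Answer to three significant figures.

Unloaded V = 14.1 × 390/47390 = 0.11604 V.
Loaded: R2‖R_L = 350.7 Ω, giving V = 14.1 × 350.7/47350 = 0.10443 V.
Drop = (0.11604 − 0.10443) / 0.11604 = 10.0 %.

10.0 %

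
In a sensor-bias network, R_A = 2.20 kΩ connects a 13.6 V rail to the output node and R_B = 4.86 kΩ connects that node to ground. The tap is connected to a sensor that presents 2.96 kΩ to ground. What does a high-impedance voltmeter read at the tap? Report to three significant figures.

V_out ≈ 6.19 V

The load sits in parallel with R_B: R_B‖R_L = (4.86 × 2.96) / (4.86 + 2.96) = 1.840 kΩ.
V_out = 13.6 × 1.840 / (2.20 + 1.840) = 13.6 × 1.840/4.040 = 6.19 V.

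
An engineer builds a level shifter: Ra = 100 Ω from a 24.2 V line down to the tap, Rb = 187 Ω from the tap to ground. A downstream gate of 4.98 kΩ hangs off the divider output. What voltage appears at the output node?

The load sits in parallel with Rb: Rb‖R_L = (187 × 4980) / (187 + 4980) = 180.2 Ω.
V_out = 24.2 × 180.2 / (100 + 180.2) = 24.2 × 180.2/280.2 = 15.6 V.

V_out ≈ 15.6 V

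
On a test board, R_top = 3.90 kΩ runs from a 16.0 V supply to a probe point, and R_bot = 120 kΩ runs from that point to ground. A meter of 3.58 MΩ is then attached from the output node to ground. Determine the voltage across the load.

The load sits in parallel with R_bot: R_bot‖R_L = (120 × 3580) / (120 + 3580) = 116.1 kΩ.
V_out = 16.0 × 116.1 / (3.90 + 116.1) = 16.0 × 116.1/120.0 = 15.5 V.

V_out ≈ 15.5 V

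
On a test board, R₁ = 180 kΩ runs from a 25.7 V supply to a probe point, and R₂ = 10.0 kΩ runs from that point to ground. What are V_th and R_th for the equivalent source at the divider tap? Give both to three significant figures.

V_th is the open-circuit tap voltage: 25.7 × 10.0/(180 + 10.0) = 1.35 V.
With the supply zeroed, R₁ and R₂ appear in parallel from the tap: R_th = R₁‖R₂ = (180 × 10.0)/190.0 = 9.47 kΩ.

V_th = 1.35 V, R_th = 9.47 kΩ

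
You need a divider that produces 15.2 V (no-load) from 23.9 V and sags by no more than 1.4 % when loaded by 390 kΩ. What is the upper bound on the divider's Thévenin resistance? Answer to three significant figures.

Loading drop = R_th/(R_th + R_L) ≤ 0.0140, so R_th ≤ R_L · ε/(1−ε) = 390 kΩ × 0.0140/0.9860 = 5.54 kΩ.

R_th ≤ 5.54 kΩ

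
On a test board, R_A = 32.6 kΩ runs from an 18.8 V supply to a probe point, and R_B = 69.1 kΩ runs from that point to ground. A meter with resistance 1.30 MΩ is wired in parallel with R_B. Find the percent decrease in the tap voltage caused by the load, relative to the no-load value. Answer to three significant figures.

The divider's output (Thévenin) resistance is R_A‖R_B = 22.15 kΩ.
Fractional drop under load = R_th/(R_th + R_L) = 22.15 / (22.15 + 1300) = 0.01675.
So the output falls by 1.68 %.

1.68 %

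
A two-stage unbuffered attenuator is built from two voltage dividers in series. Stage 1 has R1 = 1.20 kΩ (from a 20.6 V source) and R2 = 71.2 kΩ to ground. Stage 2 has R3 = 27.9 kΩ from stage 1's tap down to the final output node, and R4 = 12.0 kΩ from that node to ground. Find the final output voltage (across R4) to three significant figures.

V_out ≈ 5.92 V

Stage 2 presents R3+R4 = 39.90 kΩ as a load on stage 1's tap.
Stage 1's lower leg becomes R2‖(R3+R4) = 25.57 kΩ, so V_mid = 20.6 × 25.57/26.77 = 19.68 V.
Stage 2 is itself unloaded: V_out = V_mid × R4/(R3+R4) = 19.68 × 12.0/39.90 = 5.92 V.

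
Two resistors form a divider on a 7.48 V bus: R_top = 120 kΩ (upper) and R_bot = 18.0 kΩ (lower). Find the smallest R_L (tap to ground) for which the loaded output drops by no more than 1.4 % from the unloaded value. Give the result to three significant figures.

R_L(min) ≈ 1.10 MΩ

Output resistance R_th = R_top‖R_bot = (120 × 18.0)/138.0 = 15.65 kΩ.
The fractional drop is R_th/(R_th + R_L); requiring this ≤ 0.0140 gives R_L ≥ R_th(1/0.0140 − 1) = 15.65 × 70.43 = 1.10 MΩ.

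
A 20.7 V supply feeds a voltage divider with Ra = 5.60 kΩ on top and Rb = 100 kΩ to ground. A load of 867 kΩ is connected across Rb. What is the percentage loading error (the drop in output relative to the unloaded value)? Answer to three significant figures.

The divider's output (Thévenin) resistance is Ra‖Rb = 5.303 kΩ.
Fractional drop under load = R_th/(R_th + R_L) = 5.303 / (5.303 + 867) = 0.006079.
So the output falls by 0.608 %.

0.608 %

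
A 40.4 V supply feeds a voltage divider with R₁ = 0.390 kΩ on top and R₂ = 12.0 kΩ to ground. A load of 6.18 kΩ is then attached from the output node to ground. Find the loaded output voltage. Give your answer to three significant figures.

V_out ≈ 36.9 V

The load sits in parallel with R₂: R₂‖R_L = (12000 × 6180) / (12000 + 6180) = 4079 Ω.
V_out = 40.4 × 4079 / (390 + 4079) = 40.4 × 4079/4469 = 36.9 V.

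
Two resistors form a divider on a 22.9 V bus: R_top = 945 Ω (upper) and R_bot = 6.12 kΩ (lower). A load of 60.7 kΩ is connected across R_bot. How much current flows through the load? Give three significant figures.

R_bot‖R_L = 5559 Ω; V_out = 22.9 × 5559/6504 = 19.57 V.
I_L = V_out / R_L = 19.57 / 60.7 kΩ = 0.322 mA.

I_L ≈ 0.322 mA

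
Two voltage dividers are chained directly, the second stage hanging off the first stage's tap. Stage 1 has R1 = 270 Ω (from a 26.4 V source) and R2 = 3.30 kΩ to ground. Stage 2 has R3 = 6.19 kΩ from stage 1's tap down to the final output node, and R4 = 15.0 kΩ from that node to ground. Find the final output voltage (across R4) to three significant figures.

Stage 2 presents R3+R4 = 21190 Ω as a load on stage 1's tap.
Stage 1's lower leg becomes R2‖(R3+R4) = 2855 Ω, so V_mid = 26.4 × 2855/3125 = 24.12 V.
Stage 2 is itself unloaded: V_out = V_mid × R4/(R3+R4) = 24.12 × 15000/21190 = 17.1 V.

V_out ≈ 17.1 V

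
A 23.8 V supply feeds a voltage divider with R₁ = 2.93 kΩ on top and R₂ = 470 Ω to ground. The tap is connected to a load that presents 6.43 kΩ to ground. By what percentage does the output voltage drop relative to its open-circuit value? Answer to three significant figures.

The divider's output (Thévenin) resistance is R₁‖R₂ = 405.0 Ω.
Fractional drop under load = R_th/(R_th + R_L) = 405.0 / (405.0 + 6430) = 0.05926.
So the output falls by 5.93 %.

5.93 %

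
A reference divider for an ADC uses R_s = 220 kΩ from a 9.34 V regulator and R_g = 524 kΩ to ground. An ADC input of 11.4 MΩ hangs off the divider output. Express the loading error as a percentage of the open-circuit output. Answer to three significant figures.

The divider's output (Thévenin) resistance is R_s‖R_g = 154.9 kΩ.
Fractional drop under load = R_th/(R_th + R_L) = 154.9 / (154.9 + 11400) = 0.01341.
So the output falls by 1.34 %.

1.34 %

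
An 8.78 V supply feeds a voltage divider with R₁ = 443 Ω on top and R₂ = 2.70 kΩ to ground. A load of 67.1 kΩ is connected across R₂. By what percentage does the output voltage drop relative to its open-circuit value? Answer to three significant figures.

0.564 %

The divider's output (Thévenin) resistance is R₁‖R₂ = 380.6 Ω.
Fractional drop under load = R_th/(R_th + R_L) = 380.6 / (380.6 + 67100) = 0.005640.
So the output falls by 0.564 %.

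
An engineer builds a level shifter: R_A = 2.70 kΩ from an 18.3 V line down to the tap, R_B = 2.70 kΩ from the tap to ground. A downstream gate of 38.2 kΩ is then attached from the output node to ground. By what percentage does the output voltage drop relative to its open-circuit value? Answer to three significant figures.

3.41 %

The divider's output (Thévenin) resistance is R_A‖R_B = 1.350 kΩ.
Fractional drop under load = R_th/(R_th + R_L) = 1.350 / (1.350 + 38.2) = 0.03413.
So the output falls by 3.41 %.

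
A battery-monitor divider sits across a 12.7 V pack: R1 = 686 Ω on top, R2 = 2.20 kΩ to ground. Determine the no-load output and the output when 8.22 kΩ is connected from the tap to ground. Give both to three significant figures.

Unloaded: 9.68 V; loaded: 9.10 V

Open-circuit: V = 12.7 × 2200/(686 + 2200) = 9.68 V.
With the load, R2 becomes R2‖R_L = 1736 Ω, so V = 12.7 × 1736/2422 = 9.10 V.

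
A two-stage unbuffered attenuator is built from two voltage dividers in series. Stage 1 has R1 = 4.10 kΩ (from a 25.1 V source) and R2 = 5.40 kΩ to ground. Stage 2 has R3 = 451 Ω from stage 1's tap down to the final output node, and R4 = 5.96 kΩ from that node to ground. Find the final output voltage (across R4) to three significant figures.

Stage 2 presents R3+R4 = 6411 Ω as a load on stage 1's tap.
Stage 1's lower leg becomes R2‖(R3+R4) = 2931 Ω, so V_mid = 25.1 × 2931/7031 = 10.46 V.
Stage 2 is itself unloaded: V_out = V_mid × R4/(R3+R4) = 10.46 × 5960/6411 = 9.73 V.

V_out ≈ 9.73 V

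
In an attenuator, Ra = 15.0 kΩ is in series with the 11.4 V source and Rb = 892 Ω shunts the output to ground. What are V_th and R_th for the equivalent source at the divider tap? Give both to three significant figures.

V_th is the open-circuit tap voltage: 11.4 × 892/(15000 + 892) = 0.640 V.
With the supply zeroed, Ra and Rb appear in parallel from the tap: R_th = Ra‖Rb = (15000 × 892)/15890 = 842 Ω.

V_th = 0.640 V, R_th = 842 Ω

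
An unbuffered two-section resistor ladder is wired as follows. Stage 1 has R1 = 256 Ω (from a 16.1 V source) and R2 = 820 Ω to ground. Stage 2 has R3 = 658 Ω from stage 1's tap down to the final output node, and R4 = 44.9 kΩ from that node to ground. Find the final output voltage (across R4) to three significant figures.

Stage 2 presents R3+R4 = 45560 Ω as a load on stage 1's tap.
Stage 1's lower leg becomes R2‖(R3+R4) = 805.5 Ω, so V_mid = 16.1 × 805.5/1062 = 12.22 V.
Stage 2 is itself unloaded: V_out = V_mid × R4/(R3+R4) = 12.22 × 44900/45560 = 12.0 V.

V_out ≈ 12.0 V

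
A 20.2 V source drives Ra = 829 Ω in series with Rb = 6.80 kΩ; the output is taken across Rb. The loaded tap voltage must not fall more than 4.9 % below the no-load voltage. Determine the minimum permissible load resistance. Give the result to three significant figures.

Output resistance R_th = Ra‖Rb = (829 × 6800)/7629 = 738.9 Ω.
The fractional drop is R_th/(R_th + R_L); requiring this ≤ 0.0490 gives R_L ≥ R_th(1/0.0490 − 1) = 738.9 × 19.41 = 14.3 kΩ.

R_L(min) ≈ 14.3 kΩ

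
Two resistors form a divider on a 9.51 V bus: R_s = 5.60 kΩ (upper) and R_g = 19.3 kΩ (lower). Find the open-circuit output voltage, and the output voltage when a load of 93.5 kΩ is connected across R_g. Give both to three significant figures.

Unloaded: 7.37 V; loaded: 7.04 V

Open-circuit: V = 9.51 × 19.3/(5.60 + 19.3) = 7.37 V.
With the load, R_g becomes R_g‖R_L = 16.00 kΩ, so V = 9.51 × 16.00/21.60 = 7.04 V.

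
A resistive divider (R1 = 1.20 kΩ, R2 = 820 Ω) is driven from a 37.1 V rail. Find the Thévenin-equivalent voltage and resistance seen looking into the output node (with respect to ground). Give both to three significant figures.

V_th = 15.1 V, R_th = 487 Ω

V_th is the open-circuit tap voltage: 37.1 × 820/(1200 + 820) = 15.1 V.
With the supply zeroed, R1 and R2 appear in parallel from the tap: R_th = R1‖R2 = (1200 × 820)/2020 = 487 Ω.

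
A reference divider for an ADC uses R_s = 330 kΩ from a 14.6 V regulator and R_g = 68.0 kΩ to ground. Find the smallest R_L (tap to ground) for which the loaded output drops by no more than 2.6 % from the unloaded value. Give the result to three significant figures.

R_L(min) ≈ 2.11 MΩ

Output resistance R_th = R_s‖R_g = (330 × 68.0)/398.0 = 56.38 kΩ.
The fractional drop is R_th/(R_th + R_L); requiring this ≤ 0.0260 gives R_L ≥ R_th(1/0.0260 − 1) = 56.38 × 37.46 = 2.11 MΩ.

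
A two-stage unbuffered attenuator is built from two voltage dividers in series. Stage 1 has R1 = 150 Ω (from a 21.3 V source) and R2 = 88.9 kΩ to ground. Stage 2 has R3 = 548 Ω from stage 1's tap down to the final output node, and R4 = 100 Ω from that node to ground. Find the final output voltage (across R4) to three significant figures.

V_out ≈ 2.67 V

Stage 2 presents R3+R4 = 648.0 Ω as a load on stage 1's tap.
Stage 1's lower leg becomes R2‖(R3+R4) = 643.3 Ω, so V_mid = 21.3 × 643.3/793.3 = 17.27 V.
Stage 2 is itself unloaded: V_out = V_mid × R4/(R3+R4) = 17.27 × 100/648.0 = 2.67 V.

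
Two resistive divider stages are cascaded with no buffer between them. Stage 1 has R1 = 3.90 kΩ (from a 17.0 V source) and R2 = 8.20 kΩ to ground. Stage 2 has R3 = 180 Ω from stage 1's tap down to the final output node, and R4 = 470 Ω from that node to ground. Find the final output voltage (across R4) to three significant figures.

Stage 2 presents R3+R4 = 650.0 Ω as a load on stage 1's tap.
Stage 1's lower leg becomes R2‖(R3+R4) = 602.3 Ω, so V_mid = 17.0 × 602.3/4502 = 2.274 V.
Stage 2 is itself unloaded: V_out = V_mid × R4/(R3+R4) = 2.274 × 470/650.0 = 1.64 V.

V_out ≈ 1.64 V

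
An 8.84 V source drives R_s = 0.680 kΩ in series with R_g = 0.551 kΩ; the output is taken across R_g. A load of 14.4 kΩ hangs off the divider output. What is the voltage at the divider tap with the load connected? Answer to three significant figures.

V_out ≈ 3.87 V

The load sits in parallel with R_g: R_g‖R_L = (551 × 14400) / (551 + 14400) = 530.7 Ω.
V_out = 8.84 × 530.7 / (680 + 530.7) = 8.84 × 530.7/1211 = 3.87 V.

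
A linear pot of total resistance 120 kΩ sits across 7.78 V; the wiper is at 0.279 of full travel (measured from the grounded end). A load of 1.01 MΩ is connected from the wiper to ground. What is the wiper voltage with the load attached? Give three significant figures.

V ≈ 2.12 V

The wiper splits the pot into (1−α)R = 86.52 kΩ above and αR = 33.48 kΩ below.
Lower section ‖ load = 32.41 kΩ.
V_wiper = 7.78 × 32.41/(86.52 + 32.41) = 2.12 V.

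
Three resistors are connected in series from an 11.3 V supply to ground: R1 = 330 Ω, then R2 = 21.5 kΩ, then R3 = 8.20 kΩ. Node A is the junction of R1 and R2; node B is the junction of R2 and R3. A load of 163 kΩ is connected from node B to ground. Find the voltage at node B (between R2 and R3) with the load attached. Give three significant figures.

At node B, R3 is in parallel with the load: R3‖R_L = 7807 Ω.
Below node A the resistance is R2 + (R3‖R_L) = 29310 Ω, so V_A = 11.3 × 29310/29640 = 11.17 V.
Then V_B = V_A × (R3‖R_L)/(R2 + R3‖R_L) = 11.17 × 7807/29310 = 2.98 V.

V ≈ 2.98 V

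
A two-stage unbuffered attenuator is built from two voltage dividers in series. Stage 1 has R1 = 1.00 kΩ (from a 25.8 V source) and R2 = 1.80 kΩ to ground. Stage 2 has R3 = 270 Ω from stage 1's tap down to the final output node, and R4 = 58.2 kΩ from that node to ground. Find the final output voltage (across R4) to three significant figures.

Stage 2 presents R3+R4 = 58470 Ω as a load on stage 1's tap.
Stage 1's lower leg becomes R2‖(R3+R4) = 1746 Ω, so V_mid = 25.8 × 1746/2746 = 16.41 V.
Stage 2 is itself unloaded: V_out = V_mid × R4/(R3+R4) = 16.41 × 58200/58470 = 16.3 V.

V_out ≈ 16.3 V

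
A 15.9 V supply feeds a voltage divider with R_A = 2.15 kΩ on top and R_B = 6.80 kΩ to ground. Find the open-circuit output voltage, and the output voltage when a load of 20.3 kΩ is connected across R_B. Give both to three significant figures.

Open-circuit: V = 15.9 × 6.80/(2.15 + 6.80) = 12.1 V.
With the load, R_B becomes R_B‖R_L = 5.094 kΩ, so V = 15.9 × 5.094/7.244 = 11.2 V.

Unloaded: 12.1 V; loaded: 11.2 V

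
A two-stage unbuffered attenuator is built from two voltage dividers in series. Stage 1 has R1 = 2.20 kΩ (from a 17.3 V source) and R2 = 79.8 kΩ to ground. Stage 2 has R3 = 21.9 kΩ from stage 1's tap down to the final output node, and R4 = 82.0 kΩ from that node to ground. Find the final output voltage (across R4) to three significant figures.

V_out ≈ 13.0 V

Stage 2 presents R3+R4 = 103.9 kΩ as a load on stage 1's tap.
Stage 1's lower leg becomes R2‖(R3+R4) = 45.13 kΩ, so V_mid = 17.3 × 45.13/47.33 = 16.50 V.
Stage 2 is itself unloaded: V_out = V_mid × R4/(R3+R4) = 16.50 × 82.0/103.9 = 13.0 V.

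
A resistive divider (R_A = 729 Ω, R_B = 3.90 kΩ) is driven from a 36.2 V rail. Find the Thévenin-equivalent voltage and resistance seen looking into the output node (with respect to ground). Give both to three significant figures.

V_th = 30.5 V, R_th = 614 Ω

V_th is the open-circuit tap voltage: 36.2 × 3900/(729 + 3900) = 30.5 V.
With the supply zeroed, R_A and R_B appear in parallel from the tap: R_th = R_A‖R_B = (729 × 3900)/4629 = 614 Ω.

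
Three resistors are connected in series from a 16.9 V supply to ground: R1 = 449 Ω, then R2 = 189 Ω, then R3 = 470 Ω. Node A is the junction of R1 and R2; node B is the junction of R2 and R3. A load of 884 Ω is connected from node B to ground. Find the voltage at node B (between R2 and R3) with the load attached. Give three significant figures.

V ≈ 5.49 V

At node B, R3 is in parallel with the load: R3‖R_L = 306.9 Ω.
Below node A the resistance is R2 + (R3‖R_L) = 495.9 Ω, so V_A = 16.9 × 495.9/944.9 = 8.869 V.
Then V_B = V_A × (R3‖R_L)/(R2 + R3‖R_L) = 8.869 × 306.9/495.9 = 5.49 V.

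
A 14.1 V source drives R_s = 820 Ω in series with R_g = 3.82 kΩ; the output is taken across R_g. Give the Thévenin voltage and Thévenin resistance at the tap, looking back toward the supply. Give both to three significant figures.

V_th = 11.6 V, R_th = 675 Ω

V_th is the open-circuit tap voltage: 14.1 × 3820/(820 + 3820) = 11.6 V.
With the supply zeroed, R_s and R_g appear in parallel from the tap: R_th = R_s‖R_g = (820 × 3820)/4640 = 675 Ω.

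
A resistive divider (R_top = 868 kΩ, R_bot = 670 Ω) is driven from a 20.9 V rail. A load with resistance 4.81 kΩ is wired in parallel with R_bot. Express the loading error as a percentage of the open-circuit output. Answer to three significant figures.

12.2 %

Unloaded V = 20.9 × 670/868700 = 0.016120 V.
Loaded: R_bot‖R_L = 588.1 Ω, giving V = 20.9 × 588.1/868600 = 0.014150 V.
Drop = (0.016120 − 0.014150) / 0.016120 = 12.2 %.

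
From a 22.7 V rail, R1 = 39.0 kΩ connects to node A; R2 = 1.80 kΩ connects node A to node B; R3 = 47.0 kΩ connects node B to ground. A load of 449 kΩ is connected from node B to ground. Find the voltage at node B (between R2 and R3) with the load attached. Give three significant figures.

At node B, R3 is in parallel with the load: R3‖R_L = 42.55 kΩ.
Below node A the resistance is R2 + (R3‖R_L) = 44.35 kΩ, so V_A = 22.7 × 44.35/83.35 = 12.08 V.
Then V_B = V_A × (R3‖R_L)/(R2 + R3‖R_L) = 12.08 × 42.55/44.35 = 11.6 V.

V ≈ 11.6 V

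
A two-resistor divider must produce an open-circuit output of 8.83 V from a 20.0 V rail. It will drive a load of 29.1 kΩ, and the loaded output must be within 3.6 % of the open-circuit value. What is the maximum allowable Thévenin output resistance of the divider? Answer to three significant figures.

Loading drop = R_th/(R_th + R_L) ≤ 0.0360, so R_th ≤ R_L · ε/(1−ε) = 29.1 kΩ × 0.0360/0.9640 = 1.09 kΩ.

R_th ≤ 1.09 kΩ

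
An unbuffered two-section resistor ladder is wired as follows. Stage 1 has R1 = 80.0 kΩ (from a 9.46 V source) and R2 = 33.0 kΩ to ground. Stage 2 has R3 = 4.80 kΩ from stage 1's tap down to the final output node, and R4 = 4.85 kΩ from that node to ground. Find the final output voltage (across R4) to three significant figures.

Stage 2 presents R3+R4 = 9.650 kΩ as a load on stage 1's tap.
Stage 1's lower leg becomes R2‖(R3+R4) = 7.467 kΩ, so V_mid = 9.46 × 7.467/87.47 = 0.8076 V.
Stage 2 is itself unloaded: V_out = V_mid × R4/(R3+R4) = 0.8076 × 4.85/9.650 = 0.406 V.

V_out ≈ 0.406 V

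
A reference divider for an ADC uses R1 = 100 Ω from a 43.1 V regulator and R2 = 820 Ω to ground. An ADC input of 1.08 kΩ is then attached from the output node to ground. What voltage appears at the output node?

The load sits in parallel with R2: R2‖R_L = (820 × 1080) / (820 + 1080) = 466.1 Ω.
V_out = 43.1 × 466.1 / (100 + 466.1) = 43.1 × 466.1/566.1 = 35.5 V.

V_out ≈ 35.5 V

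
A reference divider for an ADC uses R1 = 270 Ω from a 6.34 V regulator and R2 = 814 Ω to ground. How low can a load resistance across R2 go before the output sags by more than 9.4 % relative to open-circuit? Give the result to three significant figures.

R_L(min) ≈ 1.95 kΩ

Output resistance R_th = R1‖R2 = (270 × 814)/1084 = 202.7 Ω.
The fractional drop is R_th/(R_th + R_L); requiring this ≤ 0.0940 gives R_L ≥ R_th(1/0.0940 − 1) = 202.7 × 9.638 = 1.95 kΩ.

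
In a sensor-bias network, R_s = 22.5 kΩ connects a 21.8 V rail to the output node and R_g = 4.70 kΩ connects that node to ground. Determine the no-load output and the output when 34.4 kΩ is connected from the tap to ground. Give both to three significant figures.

Open-circuit: V = 21.8 × 4.70/(22.5 + 4.70) = 3.77 V.
With the load, R_g becomes R_g‖R_L = 4.135 kΩ, so V = 21.8 × 4.135/26.64 = 3.38 V.

Unloaded: 3.77 V; loaded: 3.38 V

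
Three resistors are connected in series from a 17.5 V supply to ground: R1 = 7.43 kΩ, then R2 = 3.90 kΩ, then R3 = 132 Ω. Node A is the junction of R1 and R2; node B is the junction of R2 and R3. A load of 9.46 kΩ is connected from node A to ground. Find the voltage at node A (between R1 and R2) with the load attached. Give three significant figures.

V ≈ 4.82 V

Below node A the series string R2+R3 = 4032 Ω sits in parallel with the 9460 Ω load: 2827 Ω.
V_A = 17.5 × 2827/(7430 + 2827) = 4.82 V.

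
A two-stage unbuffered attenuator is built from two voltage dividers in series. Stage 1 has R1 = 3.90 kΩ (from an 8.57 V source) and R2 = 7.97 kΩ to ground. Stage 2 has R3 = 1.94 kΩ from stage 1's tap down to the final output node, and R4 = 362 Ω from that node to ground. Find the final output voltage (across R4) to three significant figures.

V_out ≈ 0.423 V

Stage 2 presents R3+R4 = 2302 Ω as a load on stage 1's tap.
Stage 1's lower leg becomes R2‖(R3+R4) = 1786 Ω, so V_mid = 8.57 × 1786/5686 = 2.692 V.
Stage 2 is itself unloaded: V_out = V_mid × R4/(R3+R4) = 2.692 × 362/2302 = 0.423 V.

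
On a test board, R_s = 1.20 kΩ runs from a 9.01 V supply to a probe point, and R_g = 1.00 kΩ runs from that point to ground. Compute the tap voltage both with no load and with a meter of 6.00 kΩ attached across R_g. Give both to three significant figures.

Open-circuit: V = 9.01 × 1.00/(1.20 + 1.00) = 4.10 V.
With the load, R_g becomes R_g‖R_L = 0.8571 kΩ, so V = 9.01 × 0.8571/2.057 = 3.75 V.

Unloaded: 4.10 V; loaded: 3.75 V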